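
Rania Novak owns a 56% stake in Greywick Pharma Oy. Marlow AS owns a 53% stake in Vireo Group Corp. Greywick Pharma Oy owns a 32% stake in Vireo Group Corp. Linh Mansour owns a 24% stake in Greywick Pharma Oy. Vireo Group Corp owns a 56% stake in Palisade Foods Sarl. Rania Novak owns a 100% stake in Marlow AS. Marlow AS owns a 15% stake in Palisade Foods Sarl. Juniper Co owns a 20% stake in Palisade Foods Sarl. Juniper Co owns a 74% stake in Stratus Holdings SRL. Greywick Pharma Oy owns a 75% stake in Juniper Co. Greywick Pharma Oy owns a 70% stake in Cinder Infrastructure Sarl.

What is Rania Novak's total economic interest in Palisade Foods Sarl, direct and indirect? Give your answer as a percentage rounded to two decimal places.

63.12%

Rania reaches Palisade along 4 paths.
Via Marlow: 100% × 15% = 15%.
Via Marlow → Vireo: 100% × 53% × 56% = 29.68%.
Via Greywick → Vireo: 56% × 32% × 56% = 10.0352%.
Via Greywick → Juniper: 56% × 75% × 20% = 8.4%.
Total: 15% + 29.68% + 10.0352% + 8.4% = 63.1152%.
Rounded: 63.12%.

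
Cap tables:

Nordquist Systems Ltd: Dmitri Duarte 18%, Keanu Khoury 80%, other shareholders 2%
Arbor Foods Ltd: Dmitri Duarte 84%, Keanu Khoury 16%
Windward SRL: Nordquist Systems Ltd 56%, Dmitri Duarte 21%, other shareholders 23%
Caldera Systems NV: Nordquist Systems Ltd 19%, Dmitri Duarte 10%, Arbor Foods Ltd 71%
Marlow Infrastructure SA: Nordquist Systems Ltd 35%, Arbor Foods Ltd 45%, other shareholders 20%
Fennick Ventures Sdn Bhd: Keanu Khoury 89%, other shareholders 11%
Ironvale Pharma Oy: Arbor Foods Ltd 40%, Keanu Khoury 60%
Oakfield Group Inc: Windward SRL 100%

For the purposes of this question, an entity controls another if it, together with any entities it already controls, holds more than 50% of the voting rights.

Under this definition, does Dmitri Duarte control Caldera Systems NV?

Yes

Dmitri holds 84% of Arbor, so Dmitri controls Arbor.
Dmitri and Arbor together hold 10% + 71% = 81% of Caldera, so Dmitri controls Caldera.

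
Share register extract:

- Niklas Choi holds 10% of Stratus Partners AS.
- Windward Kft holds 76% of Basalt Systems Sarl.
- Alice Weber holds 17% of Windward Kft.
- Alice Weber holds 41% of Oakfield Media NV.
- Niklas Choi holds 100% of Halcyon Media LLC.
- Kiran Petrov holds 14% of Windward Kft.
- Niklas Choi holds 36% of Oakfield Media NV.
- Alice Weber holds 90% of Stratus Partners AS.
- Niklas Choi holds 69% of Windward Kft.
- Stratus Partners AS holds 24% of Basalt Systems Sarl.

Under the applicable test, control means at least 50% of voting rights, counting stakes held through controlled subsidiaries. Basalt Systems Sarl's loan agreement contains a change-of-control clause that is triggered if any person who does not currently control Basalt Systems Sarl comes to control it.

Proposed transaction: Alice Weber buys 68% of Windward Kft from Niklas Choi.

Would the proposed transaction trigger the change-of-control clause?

Yes

The purchase adds only to Alice's holdings (Niklas's stake shrinks), so Alice is the only person who could newly come to control Basalt.
Alice holds 90% of Stratus, so Alice controls Stratus.
In Basalt, Alice's side holds only 24%, not ≥ 50%.
So before the transaction, Alice does not control Basalt.
After the purchase, Alice's direct stake in Windward rises to 17% + 68% = 85%, and Niklas's stake falls to 1%.
Alice holds 85% of Windward, so Alice controls Windward.
Windward and Stratus together hold 76% + 24% = 100% of Basalt, so Alice controls Basalt.
Alice did not control Basalt before and does after, so the clause is triggered.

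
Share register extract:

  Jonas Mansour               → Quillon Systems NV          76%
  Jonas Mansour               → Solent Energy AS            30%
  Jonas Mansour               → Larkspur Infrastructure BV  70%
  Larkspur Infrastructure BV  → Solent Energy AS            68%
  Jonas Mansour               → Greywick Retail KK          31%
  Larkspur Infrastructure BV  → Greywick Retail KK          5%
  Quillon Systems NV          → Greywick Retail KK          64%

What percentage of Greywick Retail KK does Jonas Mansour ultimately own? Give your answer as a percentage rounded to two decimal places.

Jonas reaches Greywick along 3 paths.
Via Larkspur: 70% × 5% = 3.5%.
Via Quillon: 76% × 64% = 48.64%.
Direct stake: 31% = 31%.
Total: 3.5% + 48.64% + 31% = 83.14%.

83.14%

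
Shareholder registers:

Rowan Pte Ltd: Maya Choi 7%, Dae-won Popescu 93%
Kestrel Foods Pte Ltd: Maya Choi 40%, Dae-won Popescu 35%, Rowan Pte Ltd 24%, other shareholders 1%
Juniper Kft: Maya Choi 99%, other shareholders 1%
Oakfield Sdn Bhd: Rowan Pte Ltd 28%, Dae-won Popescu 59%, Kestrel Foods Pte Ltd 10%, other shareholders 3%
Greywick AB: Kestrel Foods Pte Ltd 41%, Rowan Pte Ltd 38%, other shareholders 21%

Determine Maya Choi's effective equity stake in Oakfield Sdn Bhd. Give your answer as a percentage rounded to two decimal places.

6.13%

Maya reaches Oakfield along 3 paths.
Via Rowan: 7% × 28% = 1.96%.
Via Kestrel: 40% × 10% = 4%.
Via Rowan → Kestrel: 7% × 24% × 10% = 0.168%.
Total: 1.96% + 4% + 0.168% = 6.128%.
Rounded: 6.13%.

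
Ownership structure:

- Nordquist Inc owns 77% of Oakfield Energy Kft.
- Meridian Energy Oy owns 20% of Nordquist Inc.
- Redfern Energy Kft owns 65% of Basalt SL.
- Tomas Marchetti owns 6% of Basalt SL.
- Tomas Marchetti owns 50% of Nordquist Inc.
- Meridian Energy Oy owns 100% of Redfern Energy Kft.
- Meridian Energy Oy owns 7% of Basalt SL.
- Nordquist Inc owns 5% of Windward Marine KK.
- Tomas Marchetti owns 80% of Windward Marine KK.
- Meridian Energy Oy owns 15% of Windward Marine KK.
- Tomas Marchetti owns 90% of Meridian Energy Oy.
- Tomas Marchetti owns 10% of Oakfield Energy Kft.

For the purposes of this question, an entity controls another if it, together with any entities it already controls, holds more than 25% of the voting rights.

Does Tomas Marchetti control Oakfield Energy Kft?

Tomas holds 90% of Meridian, so Tomas controls Meridian.
Tomas and Meridian together hold 50% + 20% = 70% of Nordquist, so Tomas controls Nordquist.
Tomas and Nordquist together hold 10% + 77% = 87% of Oakfield, so Tomas controls Oakfield.

Yes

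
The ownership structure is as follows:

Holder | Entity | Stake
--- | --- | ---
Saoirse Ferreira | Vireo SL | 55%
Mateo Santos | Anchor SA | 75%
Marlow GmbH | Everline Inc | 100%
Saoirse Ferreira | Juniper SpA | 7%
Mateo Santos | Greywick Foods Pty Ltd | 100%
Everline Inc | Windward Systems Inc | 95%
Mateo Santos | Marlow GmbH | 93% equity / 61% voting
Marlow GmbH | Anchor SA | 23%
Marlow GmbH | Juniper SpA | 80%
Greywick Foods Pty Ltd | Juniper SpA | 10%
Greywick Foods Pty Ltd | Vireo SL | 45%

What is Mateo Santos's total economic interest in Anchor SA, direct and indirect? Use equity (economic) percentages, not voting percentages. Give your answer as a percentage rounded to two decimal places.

96.39%

Mateo reaches Anchor along 2 paths.
Direct stake: 75% = 75%.
Via Marlow: 93% × 23% = 21.39%.
Total: 75% + 21.39% = 96.39%.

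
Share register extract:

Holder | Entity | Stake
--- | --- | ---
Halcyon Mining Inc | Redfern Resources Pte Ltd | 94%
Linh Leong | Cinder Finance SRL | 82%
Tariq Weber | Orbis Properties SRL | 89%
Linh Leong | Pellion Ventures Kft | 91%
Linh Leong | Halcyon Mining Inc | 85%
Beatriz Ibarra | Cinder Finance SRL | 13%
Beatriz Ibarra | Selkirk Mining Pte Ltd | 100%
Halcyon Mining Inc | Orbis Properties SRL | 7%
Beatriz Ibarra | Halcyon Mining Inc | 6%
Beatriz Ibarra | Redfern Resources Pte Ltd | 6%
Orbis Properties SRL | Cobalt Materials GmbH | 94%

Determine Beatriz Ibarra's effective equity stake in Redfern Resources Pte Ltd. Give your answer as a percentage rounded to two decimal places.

11.64%

Beatriz reaches Redfern along 2 paths.
Direct stake: 6% = 6%.
Via Halcyon: 6% × 94% = 5.64%.
Total: 6% + 5.64% = 11.64%.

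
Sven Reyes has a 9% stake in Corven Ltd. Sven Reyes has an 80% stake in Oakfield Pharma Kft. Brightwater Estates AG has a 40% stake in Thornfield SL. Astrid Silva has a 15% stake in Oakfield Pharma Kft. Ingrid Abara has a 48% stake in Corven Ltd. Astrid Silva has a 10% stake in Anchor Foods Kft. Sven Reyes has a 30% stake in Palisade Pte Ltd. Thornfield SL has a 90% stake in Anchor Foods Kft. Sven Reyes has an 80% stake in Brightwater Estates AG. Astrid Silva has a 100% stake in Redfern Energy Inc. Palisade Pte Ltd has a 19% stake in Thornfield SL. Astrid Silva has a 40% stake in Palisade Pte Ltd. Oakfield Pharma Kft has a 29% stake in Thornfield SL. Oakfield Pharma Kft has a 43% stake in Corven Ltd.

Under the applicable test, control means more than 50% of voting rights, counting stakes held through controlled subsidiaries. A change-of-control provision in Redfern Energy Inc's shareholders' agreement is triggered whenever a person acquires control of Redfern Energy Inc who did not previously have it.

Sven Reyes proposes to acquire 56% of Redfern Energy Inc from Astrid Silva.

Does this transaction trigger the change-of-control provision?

The purchase adds only to Sven's holdings (Astrid's stake shrinks), so Sven is the only person who could newly come to control Redfern.
Sven holds 80% of Brightwater, so Sven controls Brightwater.
Sven holds 80% of Oakfield, so Sven controls Oakfield.
Oakfield and Brightwater together hold 29% + 40% = 69% of Thornfield, so Sven controls Thornfield.
Sven and Oakfield together hold 9% + 43% = 52% of Corven, so Sven controls Corven.
Thornfield holds 90% of Anchor, so Sven controls Anchor.
Neither Sven nor any entity Sven controls holds any voting interest in Redfern.
So before the transaction, Sven does not control Redfern.
After the purchase, Sven holds 56% of Redfern directly, and Astrid's stake falls to 44%.
Sven holds 56% of Redfern, so Sven controls Redfern.
Sven did not control Redfern before and does after, so the clause is triggered.

Yes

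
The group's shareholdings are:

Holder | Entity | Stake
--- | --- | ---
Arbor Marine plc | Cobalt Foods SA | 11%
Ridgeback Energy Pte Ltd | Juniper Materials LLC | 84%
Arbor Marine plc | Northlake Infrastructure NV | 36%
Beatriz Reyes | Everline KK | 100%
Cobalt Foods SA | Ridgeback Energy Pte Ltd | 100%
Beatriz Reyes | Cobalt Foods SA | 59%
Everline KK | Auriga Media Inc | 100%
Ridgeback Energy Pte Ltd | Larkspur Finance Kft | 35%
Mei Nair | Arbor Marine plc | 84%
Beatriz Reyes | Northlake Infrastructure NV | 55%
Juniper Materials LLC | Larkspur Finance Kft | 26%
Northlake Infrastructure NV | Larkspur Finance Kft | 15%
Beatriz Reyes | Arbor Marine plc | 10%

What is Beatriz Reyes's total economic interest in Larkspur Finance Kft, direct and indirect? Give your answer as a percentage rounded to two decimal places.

Beatriz reaches Larkspur along 6 paths.
Via Arbor → Cobalt → Ridgeback → Juniper: 10% × 11% × 100% × 84% × 26% = 0.24024%.
Via Cobalt → Ridgeback → Juniper: 59% × 100% × 84% × 26% = 12.8856%.
Via Arbor → Cobalt → Ridgeback: 10% × 11% × 100% × 35% = 0.385%.
Via Cobalt → Ridgeback: 59% × 100% × 35% = 20.65%.
Via Northlake: 55% × 15% = 8.25%.
Via Arbor → Northlake: 10% × 36% × 15% = 0.54%.
Total: 0.24024% + 12.8856% + 0.385% + 20.65% + 8.25% + 0.54% = 42.95084%.
Rounded: 42.95%.

42.95%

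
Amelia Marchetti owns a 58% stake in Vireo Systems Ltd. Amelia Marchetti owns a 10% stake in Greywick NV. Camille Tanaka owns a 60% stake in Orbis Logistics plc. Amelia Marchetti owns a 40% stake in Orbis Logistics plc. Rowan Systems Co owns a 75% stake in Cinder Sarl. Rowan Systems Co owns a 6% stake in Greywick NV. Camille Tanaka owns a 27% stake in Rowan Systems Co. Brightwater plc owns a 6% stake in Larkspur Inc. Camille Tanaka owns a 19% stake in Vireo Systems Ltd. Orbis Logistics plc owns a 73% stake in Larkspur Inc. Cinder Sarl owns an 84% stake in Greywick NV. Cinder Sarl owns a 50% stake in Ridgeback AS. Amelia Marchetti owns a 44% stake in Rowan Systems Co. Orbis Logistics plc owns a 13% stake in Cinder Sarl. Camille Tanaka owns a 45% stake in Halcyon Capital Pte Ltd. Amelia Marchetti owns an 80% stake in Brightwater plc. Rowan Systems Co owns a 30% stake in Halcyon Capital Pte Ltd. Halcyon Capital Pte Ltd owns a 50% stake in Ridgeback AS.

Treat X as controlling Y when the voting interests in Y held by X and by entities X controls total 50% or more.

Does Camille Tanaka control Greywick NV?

No

Camille holds 60% of Orbis, so Camille controls Orbis.
Orbis holds 73% of Larkspur, so Camille controls Larkspur.
Neither Camille nor any entity Camille controls holds any voting interest in Greywick.
So Camille does not control Greywick.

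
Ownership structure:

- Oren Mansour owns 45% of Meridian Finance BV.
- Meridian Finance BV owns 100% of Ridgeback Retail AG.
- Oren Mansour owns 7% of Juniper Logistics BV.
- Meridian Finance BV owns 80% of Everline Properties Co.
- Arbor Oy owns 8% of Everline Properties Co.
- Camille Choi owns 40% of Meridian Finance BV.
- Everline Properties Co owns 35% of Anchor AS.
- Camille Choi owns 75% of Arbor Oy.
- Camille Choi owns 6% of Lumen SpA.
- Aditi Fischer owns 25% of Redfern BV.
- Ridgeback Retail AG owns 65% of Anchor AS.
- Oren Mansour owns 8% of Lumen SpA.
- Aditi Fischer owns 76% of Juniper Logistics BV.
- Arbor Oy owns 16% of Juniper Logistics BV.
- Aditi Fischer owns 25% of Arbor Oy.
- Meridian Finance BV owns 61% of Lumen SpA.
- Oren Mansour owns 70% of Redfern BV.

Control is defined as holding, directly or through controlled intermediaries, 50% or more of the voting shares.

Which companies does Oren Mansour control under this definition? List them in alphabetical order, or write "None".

Oren holds 70% of Redfern, so Oren controls Redfern.
No other company's threshold is met.

Redfern BV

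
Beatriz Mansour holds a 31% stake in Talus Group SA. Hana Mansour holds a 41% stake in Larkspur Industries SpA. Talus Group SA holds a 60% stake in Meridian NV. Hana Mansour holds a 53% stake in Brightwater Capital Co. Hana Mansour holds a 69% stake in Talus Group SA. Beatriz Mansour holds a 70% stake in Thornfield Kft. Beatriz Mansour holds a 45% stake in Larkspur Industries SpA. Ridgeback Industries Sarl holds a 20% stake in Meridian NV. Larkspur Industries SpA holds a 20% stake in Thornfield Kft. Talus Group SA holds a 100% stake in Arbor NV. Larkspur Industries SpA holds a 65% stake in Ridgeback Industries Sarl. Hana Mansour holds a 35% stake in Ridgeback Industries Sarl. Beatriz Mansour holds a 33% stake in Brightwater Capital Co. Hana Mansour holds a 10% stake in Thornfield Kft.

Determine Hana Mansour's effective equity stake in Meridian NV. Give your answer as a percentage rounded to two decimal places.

53.73%

Hana reaches Meridian along 3 paths.
Via Talus: 69% × 60% = 41.4%.
Via Larkspur → Ridgeback: 41% × 65% × 20% = 5.33%.
Via Ridgeback: 35% × 20% = 7%.
Total: 41.4% + 5.33% + 7% = 53.73%.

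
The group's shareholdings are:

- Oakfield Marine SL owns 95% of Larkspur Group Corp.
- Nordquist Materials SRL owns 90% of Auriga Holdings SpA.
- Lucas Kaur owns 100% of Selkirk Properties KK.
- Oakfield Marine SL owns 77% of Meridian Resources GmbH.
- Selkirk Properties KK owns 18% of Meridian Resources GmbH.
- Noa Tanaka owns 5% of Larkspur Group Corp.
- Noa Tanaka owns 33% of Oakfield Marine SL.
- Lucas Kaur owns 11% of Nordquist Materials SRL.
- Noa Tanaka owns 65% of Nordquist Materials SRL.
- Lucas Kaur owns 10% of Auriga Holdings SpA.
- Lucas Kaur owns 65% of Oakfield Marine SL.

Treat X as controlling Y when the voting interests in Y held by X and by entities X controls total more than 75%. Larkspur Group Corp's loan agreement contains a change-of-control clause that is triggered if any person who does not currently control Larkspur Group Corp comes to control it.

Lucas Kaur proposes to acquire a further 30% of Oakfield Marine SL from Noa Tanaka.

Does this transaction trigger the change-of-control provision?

Yes

The purchase adds only to Lucas's holdings (Noa's stake shrinks), so Lucas is the only person who could newly come to control Larkspur.
Lucas holds 100% of Selkirk, so Lucas controls Selkirk.
Neither Lucas nor any entity Lucas controls holds any voting interest in Larkspur.
So before the transaction, Lucas does not control Larkspur.
After the purchase, Lucas's direct stake in Oakfield rises to 65% + 30% = 95%, and Noa's stake falls to 3%.
Lucas holds 95% of Oakfield, so Lucas controls Oakfield.
Oakfield holds 95% of Larkspur, so Lucas controls Larkspur.
Lucas did not control Larkspur before and does after, so the clause is triggered.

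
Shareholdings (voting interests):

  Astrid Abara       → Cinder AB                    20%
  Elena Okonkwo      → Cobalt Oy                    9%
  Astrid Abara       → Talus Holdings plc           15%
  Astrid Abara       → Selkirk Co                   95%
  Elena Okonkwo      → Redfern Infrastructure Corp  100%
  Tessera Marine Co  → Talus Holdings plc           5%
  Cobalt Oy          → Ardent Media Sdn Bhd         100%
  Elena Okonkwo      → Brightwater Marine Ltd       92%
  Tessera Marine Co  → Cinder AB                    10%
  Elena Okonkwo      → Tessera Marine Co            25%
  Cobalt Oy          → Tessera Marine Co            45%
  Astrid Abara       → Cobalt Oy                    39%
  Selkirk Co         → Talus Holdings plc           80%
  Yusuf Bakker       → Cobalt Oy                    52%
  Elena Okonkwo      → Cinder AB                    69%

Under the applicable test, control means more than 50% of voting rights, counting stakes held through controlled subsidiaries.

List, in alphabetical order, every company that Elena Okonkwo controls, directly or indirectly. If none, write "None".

Brightwater Marine Ltd, Cinder AB, Redfern Infrastructure Corp

Elena holds 69% of Cinder, so Elena controls Cinder.
Elena holds 92% of Brightwater, so Elena controls Brightwater.
Elena holds 100% of Redfern, so Elena controls Redfern.
No other company's threshold is met.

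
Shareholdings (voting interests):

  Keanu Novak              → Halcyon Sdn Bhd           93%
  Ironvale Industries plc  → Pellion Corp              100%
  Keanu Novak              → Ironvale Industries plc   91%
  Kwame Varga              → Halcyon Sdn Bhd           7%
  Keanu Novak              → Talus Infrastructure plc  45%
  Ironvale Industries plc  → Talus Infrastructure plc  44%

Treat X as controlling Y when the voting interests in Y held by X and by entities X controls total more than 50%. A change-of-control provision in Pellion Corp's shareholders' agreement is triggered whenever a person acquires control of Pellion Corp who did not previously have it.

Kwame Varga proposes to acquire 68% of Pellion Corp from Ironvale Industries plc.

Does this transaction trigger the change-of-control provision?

Yes

The purchase adds only to Kwame's holdings (Ironvale's stake shrinks), so Kwame is the only person who could newly come to control Pellion.
Kwame's largest direct stake is 7% in Halcyon, which does not meet the threshold, so Kwame controls no company.
Neither Kwame nor any entity Kwame controls holds any voting interest in Pellion.
So before the transaction, Kwame does not control Pellion.
After the purchase, Kwame holds 68% of Pellion directly, and Ironvale's stake falls to 32%.
Kwame holds 68% of Pellion, so Kwame controls Pellion.
Kwame did not control Pellion before and does after, so the clause is triggered.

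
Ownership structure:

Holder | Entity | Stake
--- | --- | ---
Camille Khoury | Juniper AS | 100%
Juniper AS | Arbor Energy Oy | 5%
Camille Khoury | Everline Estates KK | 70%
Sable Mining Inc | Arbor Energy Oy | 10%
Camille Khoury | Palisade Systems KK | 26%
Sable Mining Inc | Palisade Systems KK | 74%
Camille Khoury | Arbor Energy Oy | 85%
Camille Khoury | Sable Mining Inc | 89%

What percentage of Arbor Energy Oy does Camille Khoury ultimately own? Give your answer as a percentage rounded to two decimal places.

Camille reaches Arbor along 3 paths.
Via Sable: 89% × 10% = 8.9%.
Direct stake: 85% = 85%.
Via Juniper: 100% × 5% = 5%.
Total: 8.9% + 85% + 5% = 98.9%.
Rounded: 98.90%.

98.90%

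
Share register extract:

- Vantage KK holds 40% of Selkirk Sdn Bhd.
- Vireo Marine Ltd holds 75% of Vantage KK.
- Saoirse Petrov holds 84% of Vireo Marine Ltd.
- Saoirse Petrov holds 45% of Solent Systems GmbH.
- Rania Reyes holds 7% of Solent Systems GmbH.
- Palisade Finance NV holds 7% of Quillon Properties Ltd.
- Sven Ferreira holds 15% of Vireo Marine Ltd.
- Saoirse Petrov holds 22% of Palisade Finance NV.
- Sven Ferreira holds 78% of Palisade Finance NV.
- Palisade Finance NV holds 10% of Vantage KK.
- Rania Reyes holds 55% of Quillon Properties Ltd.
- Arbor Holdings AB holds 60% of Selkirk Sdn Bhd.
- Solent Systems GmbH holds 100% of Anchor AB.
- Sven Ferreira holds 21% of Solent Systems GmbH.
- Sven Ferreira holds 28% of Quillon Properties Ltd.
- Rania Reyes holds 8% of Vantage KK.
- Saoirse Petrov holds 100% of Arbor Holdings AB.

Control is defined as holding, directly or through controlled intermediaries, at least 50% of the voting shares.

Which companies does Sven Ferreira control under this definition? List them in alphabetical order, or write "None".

Palisade Finance NV

Sven holds 78% of Palisade, so Sven controls Palisade.
No other company's threshold is met.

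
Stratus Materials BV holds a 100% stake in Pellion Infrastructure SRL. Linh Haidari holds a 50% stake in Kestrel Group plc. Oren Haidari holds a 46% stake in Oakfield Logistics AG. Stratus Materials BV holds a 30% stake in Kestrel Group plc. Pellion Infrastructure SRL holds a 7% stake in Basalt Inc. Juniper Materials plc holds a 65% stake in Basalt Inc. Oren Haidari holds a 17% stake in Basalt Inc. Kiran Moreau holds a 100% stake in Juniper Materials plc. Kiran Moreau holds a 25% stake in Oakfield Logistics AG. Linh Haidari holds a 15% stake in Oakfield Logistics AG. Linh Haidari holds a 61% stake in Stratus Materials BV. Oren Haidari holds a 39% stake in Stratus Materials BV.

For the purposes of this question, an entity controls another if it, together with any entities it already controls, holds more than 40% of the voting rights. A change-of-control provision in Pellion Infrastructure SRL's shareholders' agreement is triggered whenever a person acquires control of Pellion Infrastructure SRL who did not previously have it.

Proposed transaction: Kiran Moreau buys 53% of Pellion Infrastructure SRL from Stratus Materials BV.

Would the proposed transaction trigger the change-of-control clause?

The purchase adds only to Kiran's holdings (Stratus's stake shrinks), so Kiran is the only person who could newly come to control Pellion.
Kiran holds 100% of Juniper, so Kiran controls Juniper.
Juniper holds 65% of Basalt, so Kiran controls Basalt.
Neither Kiran nor any entity Kiran controls holds any voting interest in Pellion.
So before the transaction, Kiran does not control Pellion.
After the purchase, Kiran holds 53% of Pellion directly, and Stratus's stake falls to 47%.
Kiran holds 53% of Pellion, so Kiran controls Pellion.
Kiran did not control Pellion before and does after, so the clause is triggered.

Yes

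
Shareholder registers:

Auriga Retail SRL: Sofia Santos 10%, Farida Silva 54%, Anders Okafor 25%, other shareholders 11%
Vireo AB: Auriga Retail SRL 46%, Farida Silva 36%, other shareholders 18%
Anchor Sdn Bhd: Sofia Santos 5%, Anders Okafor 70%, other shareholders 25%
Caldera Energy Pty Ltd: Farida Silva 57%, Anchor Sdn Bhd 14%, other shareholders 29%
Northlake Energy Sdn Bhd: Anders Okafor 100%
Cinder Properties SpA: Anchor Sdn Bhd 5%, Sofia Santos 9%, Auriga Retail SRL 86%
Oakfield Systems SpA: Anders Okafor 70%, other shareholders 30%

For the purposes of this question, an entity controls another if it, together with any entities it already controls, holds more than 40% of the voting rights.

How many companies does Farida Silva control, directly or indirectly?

4

Farida holds 54% of Auriga, so Farida controls Auriga.
Auriga and Farida together hold 46% + 36% = 82% of Vireo, so Farida controls Vireo.
Farida holds 57% of Caldera, so Farida controls Caldera.
Auriga holds 86% of Cinder, so Farida controls Cinder.
No other company's threshold is met.
Farida controls 4 companies.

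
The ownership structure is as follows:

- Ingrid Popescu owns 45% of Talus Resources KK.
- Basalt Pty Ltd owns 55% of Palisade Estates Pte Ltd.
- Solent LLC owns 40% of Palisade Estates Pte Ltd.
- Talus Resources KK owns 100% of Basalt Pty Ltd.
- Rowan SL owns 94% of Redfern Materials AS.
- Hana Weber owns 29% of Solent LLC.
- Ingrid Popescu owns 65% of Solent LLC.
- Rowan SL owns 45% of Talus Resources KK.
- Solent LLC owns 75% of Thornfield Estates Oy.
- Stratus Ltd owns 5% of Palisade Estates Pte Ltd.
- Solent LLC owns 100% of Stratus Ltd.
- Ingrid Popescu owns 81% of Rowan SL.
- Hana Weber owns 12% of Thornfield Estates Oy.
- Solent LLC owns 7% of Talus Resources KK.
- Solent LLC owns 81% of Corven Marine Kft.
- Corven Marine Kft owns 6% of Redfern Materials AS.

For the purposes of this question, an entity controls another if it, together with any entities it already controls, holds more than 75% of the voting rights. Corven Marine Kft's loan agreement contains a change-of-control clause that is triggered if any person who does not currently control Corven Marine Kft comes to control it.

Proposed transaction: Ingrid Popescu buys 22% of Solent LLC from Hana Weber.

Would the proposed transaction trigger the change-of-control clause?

The purchase adds only to Ingrid's holdings (Hana's stake shrinks), so Ingrid is the only person who could newly come to control Corven.
Ingrid holds 81% of Rowan, so Ingrid controls Rowan.
Rowan and Ingrid together hold 45% + 45% = 90% of Talus, so Ingrid controls Talus.
Talus holds 100% of Basalt, so Ingrid controls Basalt.
Rowan holds 94% of Redfern, so Ingrid controls Redfern.
Neither Ingrid nor any entity Ingrid controls holds any voting interest in Corven.
So before the transaction, Ingrid does not control Corven.
After the purchase, Ingrid's direct stake in Solent rises to 65% + 22% = 87%, and Hana's stake falls to 7%.
Ingrid holds 87% of Solent, so Ingrid controls Solent.
Solent holds 81% of Corven, so Ingrid controls Corven.
Ingrid did not control Corven before and does after, so the clause is triggered.

Yes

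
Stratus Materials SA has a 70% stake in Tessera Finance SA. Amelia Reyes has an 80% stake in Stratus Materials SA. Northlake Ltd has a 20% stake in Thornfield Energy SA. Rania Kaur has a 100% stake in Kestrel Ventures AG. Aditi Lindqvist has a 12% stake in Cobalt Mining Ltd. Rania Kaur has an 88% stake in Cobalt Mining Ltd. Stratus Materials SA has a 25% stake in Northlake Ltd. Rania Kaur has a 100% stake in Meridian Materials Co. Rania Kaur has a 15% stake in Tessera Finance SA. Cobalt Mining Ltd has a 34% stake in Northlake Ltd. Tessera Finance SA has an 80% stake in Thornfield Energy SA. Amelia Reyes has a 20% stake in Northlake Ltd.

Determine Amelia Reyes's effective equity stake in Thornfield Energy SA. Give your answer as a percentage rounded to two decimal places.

52.80%

Amelia reaches Thornfield along 3 paths.
Via Stratus → Tessera: 80% × 70% × 80% = 44.8%.
Via Northlake: 20% × 20% = 4%.
Via Stratus → Northlake: 80% × 25% × 20% = 4%.
Total: 44.8% + 4% + 4% = 52.8%.
Rounded: 52.80%.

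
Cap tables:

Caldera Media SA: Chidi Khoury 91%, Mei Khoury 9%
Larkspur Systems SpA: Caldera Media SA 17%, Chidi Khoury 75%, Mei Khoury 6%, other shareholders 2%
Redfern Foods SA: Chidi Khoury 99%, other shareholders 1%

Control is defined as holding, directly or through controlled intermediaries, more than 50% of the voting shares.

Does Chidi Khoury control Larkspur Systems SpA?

Yes

Chidi holds 91% of Caldera, so Chidi controls Caldera.
Caldera and Chidi together hold 17% + 75% = 92% of Larkspur, so Chidi controls Larkspur.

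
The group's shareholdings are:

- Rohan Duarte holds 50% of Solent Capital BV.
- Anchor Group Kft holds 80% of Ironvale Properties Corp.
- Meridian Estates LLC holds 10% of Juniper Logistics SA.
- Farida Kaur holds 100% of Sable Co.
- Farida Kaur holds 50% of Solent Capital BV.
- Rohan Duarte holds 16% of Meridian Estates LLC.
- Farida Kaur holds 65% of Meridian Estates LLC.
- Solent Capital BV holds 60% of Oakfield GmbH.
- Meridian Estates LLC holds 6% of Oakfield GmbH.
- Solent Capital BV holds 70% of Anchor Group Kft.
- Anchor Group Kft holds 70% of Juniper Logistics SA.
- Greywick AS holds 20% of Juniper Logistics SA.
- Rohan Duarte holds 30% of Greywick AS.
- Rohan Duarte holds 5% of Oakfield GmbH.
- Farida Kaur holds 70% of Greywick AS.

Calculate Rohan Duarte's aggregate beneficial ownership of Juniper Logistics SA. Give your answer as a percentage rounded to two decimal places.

Rohan reaches Juniper along 3 paths.
Via Greywick: 30% × 20% = 6%.
Via Solent → Anchor: 50% × 70% × 70% = 24.5%.
Via Meridian: 16% × 10% = 1.6%.
Total: 6% + 24.5% + 1.6% = 32.1%.
Rounded: 32.10%.

32.10%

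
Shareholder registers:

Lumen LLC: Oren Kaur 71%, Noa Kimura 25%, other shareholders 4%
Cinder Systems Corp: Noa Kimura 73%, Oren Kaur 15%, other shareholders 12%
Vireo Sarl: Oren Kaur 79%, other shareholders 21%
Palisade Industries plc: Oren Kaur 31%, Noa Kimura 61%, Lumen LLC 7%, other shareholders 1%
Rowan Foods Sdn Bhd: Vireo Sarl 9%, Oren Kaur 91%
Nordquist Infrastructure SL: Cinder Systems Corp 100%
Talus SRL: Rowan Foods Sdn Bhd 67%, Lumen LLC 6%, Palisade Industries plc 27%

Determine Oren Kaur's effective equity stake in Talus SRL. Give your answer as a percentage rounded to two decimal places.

79.71%

Oren reaches Talus along 5 paths.
Via Vireo → Rowan: 79% × 9% × 67% = 4.7637%.
Via Rowan: 91% × 67% = 60.97%.
Via Lumen: 71% × 6% = 4.26%.
Via Palisade: 31% × 27% = 8.37%.
Via Lumen → Palisade: 71% × 7% × 27% = 1.3419%.
Total: 4.7637% + 60.97% + 4.26% + 8.37% + 1.3419% = 79.7056%.
Rounded: 79.71%.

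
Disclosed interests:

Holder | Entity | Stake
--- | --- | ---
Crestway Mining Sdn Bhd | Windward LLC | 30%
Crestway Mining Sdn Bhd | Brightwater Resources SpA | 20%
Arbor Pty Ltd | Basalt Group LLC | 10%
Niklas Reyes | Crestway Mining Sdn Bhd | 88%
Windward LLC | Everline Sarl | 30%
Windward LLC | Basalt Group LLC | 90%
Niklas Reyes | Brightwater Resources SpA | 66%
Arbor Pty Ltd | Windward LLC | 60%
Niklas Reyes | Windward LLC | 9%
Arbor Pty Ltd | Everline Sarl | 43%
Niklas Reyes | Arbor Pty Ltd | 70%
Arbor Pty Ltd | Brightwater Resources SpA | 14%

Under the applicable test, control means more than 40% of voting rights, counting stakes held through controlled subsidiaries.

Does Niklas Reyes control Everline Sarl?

Niklas holds 70% of Arbor, so Niklas controls Arbor.
Niklas holds 88% of Crestway, so Niklas controls Crestway.
Niklas and Arbor and Crestway together hold 9% + 60% + 30% = 99% of Windward, so Niklas controls Windward.
Windward and Arbor together hold 30% + 43% = 73% of Everline, so Niklas controls Everline.

Yes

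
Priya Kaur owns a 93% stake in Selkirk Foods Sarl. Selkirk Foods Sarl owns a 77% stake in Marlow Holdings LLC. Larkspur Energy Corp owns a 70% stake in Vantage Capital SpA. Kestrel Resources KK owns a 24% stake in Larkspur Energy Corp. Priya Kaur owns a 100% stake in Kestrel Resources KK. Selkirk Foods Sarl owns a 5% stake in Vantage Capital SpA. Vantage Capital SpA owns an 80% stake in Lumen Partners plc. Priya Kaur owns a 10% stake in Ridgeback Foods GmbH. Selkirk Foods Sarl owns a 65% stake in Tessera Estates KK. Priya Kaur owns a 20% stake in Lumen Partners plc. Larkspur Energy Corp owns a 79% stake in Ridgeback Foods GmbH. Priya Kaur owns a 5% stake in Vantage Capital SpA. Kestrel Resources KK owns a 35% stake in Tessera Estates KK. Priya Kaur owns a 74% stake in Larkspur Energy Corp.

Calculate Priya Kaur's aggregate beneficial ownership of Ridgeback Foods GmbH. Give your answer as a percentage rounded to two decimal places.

87.42%

Priya reaches Ridgeback along 3 paths.
Via Kestrel → Larkspur: 100% × 24% × 79% = 18.96%.
Via Larkspur: 74% × 79% = 58.46%.
Direct stake: 10% = 10%.
Total: 18.96% + 58.46% + 10% = 87.42%.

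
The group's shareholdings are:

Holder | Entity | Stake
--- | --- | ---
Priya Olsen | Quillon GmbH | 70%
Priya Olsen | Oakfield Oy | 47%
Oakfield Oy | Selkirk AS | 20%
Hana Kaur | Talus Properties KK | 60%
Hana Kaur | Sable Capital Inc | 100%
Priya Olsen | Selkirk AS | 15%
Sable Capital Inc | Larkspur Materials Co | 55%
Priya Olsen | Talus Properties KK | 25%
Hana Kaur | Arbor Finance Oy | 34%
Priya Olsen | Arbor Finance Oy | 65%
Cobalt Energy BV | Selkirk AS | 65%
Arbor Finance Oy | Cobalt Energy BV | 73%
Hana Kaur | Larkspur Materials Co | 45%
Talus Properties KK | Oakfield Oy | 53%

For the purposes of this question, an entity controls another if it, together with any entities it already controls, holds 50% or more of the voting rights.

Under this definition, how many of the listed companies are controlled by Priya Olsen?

Priya holds 65% of Arbor, so Priya controls Arbor.
Arbor holds 73% of Cobalt, so Priya controls Cobalt.
Priya and Cobalt together hold 15% + 65% = 80% of Selkirk, so Priya controls Selkirk.
Priya holds 70% of Quillon, so Priya controls Quillon.
No other company's threshold is met.
Priya controls 4 companies.

4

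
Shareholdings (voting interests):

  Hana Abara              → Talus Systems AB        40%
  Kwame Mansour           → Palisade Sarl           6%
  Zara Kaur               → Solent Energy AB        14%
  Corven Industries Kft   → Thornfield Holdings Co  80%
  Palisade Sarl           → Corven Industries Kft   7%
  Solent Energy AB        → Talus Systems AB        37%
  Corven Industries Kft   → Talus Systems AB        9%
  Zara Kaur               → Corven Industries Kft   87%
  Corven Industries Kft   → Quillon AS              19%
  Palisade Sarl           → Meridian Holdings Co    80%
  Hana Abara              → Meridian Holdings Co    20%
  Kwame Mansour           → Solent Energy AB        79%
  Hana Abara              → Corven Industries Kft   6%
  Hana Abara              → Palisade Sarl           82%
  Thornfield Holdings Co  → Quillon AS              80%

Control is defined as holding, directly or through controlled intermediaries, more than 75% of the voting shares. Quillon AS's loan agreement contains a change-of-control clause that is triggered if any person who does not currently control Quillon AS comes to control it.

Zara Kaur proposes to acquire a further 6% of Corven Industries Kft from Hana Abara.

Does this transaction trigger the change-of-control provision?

The purchase adds only to Zara's holdings (Hana's stake shrinks), so Zara is the only person who could newly come to control Quillon.
Zara holds 87% of Corven, so Zara controls Corven.
Corven holds 80% of Thornfield, so Zara controls Thornfield.
Thornfield and Corven together hold 80% + 19% = 99% of Quillon, so Zara controls Quillon.
So Zara already controls Quillon before the transaction.
After the purchase, Zara's direct stake in Corven rises to 87% + 6% = 93%, and Hana's stake falls to 0%.
Zara controlled Quillon already, so this is not a new person acquiring control; every other person's position is unchanged or reduced.
No new person acquires control, so the clause is not triggered.

No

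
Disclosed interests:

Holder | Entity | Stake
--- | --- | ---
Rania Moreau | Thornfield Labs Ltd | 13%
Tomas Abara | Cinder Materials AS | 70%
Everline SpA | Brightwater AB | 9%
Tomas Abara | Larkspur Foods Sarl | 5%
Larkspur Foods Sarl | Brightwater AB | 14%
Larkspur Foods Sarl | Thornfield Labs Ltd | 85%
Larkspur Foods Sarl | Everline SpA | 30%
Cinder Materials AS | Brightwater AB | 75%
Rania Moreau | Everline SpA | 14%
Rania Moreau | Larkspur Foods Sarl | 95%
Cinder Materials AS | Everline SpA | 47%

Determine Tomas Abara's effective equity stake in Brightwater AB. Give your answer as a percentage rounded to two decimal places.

56.30%

Tomas reaches Brightwater along 4 paths.
Via Cinder: 70% × 75% = 52.5%.
Via Larkspur: 5% × 14% = 0.7%.
Via Cinder → Everline: 70% × 47% × 9% = 2.961%.
Via Larkspur → Everline: 5% × 30% × 9% = 0.135%.
Total: 52.5% + 0.7% + 2.961% + 0.135% = 56.296%.
Rounded: 56.30%.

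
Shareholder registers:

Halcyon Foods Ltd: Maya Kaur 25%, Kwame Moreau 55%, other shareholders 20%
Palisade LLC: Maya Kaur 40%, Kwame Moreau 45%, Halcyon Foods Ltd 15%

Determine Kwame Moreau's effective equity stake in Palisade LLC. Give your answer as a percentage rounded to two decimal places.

53.25%

Kwame reaches Palisade along 2 paths.
Direct stake: 45% = 45%.
Via Halcyon: 55% × 15% = 8.25%.
Total: 45% + 8.25% = 53.25%.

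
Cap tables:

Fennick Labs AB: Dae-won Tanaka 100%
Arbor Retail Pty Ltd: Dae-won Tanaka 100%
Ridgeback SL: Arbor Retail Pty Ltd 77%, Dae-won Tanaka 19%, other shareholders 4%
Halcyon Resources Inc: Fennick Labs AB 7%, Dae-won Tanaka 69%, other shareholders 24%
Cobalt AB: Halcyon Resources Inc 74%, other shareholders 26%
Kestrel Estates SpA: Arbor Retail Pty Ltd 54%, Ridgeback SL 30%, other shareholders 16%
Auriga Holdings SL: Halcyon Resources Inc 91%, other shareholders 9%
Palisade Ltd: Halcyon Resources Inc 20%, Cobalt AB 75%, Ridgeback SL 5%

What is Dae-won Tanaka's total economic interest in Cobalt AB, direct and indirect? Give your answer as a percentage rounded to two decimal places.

56.24%

Dae-won reaches Cobalt along 2 paths.
Via Fennick → Halcyon: 100% × 7% × 74% = 5.18%.
Via Halcyon: 69% × 74% = 51.06%.
Total: 5.18% + 51.06% = 56.24%.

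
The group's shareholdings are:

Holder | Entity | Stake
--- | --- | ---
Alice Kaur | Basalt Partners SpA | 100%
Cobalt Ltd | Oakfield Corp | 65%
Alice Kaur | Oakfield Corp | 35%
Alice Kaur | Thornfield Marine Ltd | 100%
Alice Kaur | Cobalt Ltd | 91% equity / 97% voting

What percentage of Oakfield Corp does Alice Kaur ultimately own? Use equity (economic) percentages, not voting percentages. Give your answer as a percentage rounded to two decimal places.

94.15%

Alice reaches Oakfield along 2 paths.
Via Cobalt: 91% × 65% = 59.15%.
Direct stake: 35% = 35%.
Total: 59.15% + 35% = 94.15%.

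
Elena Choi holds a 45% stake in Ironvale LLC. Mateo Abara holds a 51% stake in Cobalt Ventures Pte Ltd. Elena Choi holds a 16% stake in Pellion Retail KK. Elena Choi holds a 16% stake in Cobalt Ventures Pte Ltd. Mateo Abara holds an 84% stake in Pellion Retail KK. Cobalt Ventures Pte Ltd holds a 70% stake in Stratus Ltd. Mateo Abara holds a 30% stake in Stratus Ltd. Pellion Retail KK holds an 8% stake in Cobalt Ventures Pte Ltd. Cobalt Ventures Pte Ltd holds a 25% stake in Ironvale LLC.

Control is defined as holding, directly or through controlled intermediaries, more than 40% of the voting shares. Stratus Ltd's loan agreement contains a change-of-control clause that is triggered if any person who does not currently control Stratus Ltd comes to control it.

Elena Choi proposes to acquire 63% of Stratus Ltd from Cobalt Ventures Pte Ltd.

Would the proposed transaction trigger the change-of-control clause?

The purchase adds only to Elena's holdings (Cobalt's stake shrinks), so Elena is the only person who could newly come to control Stratus.
Elena holds 45% of Ironvale, so Elena controls Ironvale.
Neither Elena nor any entity Elena controls holds any voting interest in Stratus.
So before the transaction, Elena does not control Stratus.
After the purchase, Elena holds 63% of Stratus directly, and Cobalt's stake falls to 7%.
Elena holds 63% of Stratus, so Elena controls Stratus.
Elena did not control Stratus before and does after, so the clause is triggered.

Yes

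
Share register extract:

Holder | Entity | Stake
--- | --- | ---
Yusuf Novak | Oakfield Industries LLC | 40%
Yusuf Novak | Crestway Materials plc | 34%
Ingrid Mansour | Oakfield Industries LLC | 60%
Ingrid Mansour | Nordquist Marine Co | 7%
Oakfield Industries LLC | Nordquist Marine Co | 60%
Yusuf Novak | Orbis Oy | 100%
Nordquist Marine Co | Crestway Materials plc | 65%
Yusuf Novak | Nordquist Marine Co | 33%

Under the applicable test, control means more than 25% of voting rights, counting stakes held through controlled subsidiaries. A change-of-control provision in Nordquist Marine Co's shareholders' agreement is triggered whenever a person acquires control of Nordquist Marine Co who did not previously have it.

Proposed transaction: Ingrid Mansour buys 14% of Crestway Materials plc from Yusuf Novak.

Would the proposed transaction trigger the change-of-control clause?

The purchase adds only to Ingrid's holdings (Yusuf's stake shrinks), so Ingrid is the only person who could newly come to control Nordquist.
Ingrid holds 60% of Oakfield, so Ingrid controls Oakfield.
Ingrid and Oakfield together hold 7% + 60% = 67% of Nordquist, so Ingrid controls Nordquist.
So Ingrid already controls Nordquist before the transaction.
After the purchase, Ingrid holds 14% of Crestway directly, and Yusuf's stake falls to 20%.
Ingrid controlled Nordquist already, so this is not a new person acquiring control; every other person's position is unchanged or reduced.
No new person acquires control, so the clause is not triggered.

No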